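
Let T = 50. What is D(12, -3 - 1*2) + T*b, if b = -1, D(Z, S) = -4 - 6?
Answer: -60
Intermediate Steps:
D(Z, S) = -10
D(12, -3 - 1*2) + T*b = -10 + 50*(-1) = -10 - 50 = -60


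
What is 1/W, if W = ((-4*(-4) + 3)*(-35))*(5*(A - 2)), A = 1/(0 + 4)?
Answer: 4/23275 ≈ 0.00017186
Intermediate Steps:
A = ¼ (A = 1/4 = ¼ ≈ 0.25000)
W = 23275/4 (W = ((-4*(-4) + 3)*(-35))*(5*(¼ - 2)) = ((16 + 3)*(-35))*(5*(-7/4)) = (19*(-35))*(-35/4) = -665*(-35/4) = 23275/4 ≈ 5818.8)
1/W = 1/(23275/4) = 4/23275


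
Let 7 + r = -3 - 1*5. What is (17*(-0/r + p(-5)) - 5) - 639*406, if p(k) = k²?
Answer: -259014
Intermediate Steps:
r = -15 (r = -7 + (-3 - 1*5) = -7 + (-3 - 5) = -7 - 8 = -15)
(17*(-0/r + p(-5)) - 5) - 639*406 = (17*(-0/(-15) + (-5)²) - 5) - 639*406 = (17*(-0*(-1)/15 + 25) - 5) - 259434 = (17*(-4*0 + 25) - 5) - 259434 = (17*(0 + 25) - 5) - 259434 = (17*25 - 5) - 259434 = (425 - 5) - 259434 = 420 - 259434 = -259014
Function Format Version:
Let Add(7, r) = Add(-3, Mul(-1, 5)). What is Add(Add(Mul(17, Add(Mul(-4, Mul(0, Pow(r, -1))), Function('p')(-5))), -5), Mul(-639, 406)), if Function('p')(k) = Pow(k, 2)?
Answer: -259014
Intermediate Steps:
r = -15 (r = Add(-7, Add(-3, Mul(-1, 5))) = Add(-7, Add(-3, -5)) = Add(-7, -8) = -15)
Add(Add(Mul(17, Add(Mul(-4, Mul(0, Pow(r, -1))), Function('p')(-5))), -5), Mul(-639, 406)) = Add(Add(Mul(17, Add(Mul(-4, Mul(0, Pow(-15, -1))), Pow(-5, 2))), -5), Mul(-639, 406)) = Add(Add(Mul(17, Add(Mul(-4, Mul(0, Rational(-1, 15))), 25)), -5), -259434) = Add(Add(Mul(17, Add(Mul(-4, 0), 25)), -5), -259434) = Add(Add(Mul(17, Add(0, 25)), -5), -259434) = Add(Add(Mul(17, 25), -5), -259434) = Add(Add(425, -5), -259434) = Add(420, -259434) = -259014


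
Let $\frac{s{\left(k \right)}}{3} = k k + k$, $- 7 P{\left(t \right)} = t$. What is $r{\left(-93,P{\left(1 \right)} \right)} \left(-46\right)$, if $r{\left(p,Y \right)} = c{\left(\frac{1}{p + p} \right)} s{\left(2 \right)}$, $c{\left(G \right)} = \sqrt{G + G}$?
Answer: $- \frac{276 i \sqrt{93}}{31} \approx - 85.86 i$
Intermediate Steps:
$P{\left(t \right)} = - \frac{t}{7}$
$c{\left(G \right)} = \sqrt{2} \sqrt{G}$ ($c{\left(G \right)} = \sqrt{2 G} = \sqrt{2} \sqrt{G}$)
$s{\left(k \right)} = 3 k + 3 k^{2}$ ($s{\left(k \right)} = 3 \left(k k + k\right) = 3 \left(k^{2} + k\right) = 3 \left(k + k^{2}\right) = 3 k + 3 k^{2}$)
$r{\left(p,Y \right)} = 18 \sqrt{\frac{1}{p}}$ ($r{\left(p,Y \right)} = \sqrt{2} \sqrt{\frac{1}{p + p}} 3 \cdot 2 \left(1 + 2\right) = \sqrt{2} \sqrt{\frac{1}{2 p}} 3 \cdot 2 \cdot 3 = \sqrt{2} \sqrt{\frac{1}{2 p}} 18 = \sqrt{2} \frac{\sqrt{2} \sqrt{\frac{1}{p}}}{2} \cdot 18 = \sqrt{\frac{1}{p}} 18 = 18 \sqrt{\frac{1}{p}}$)
$r{\left(-93,P{\left(1 \right)} \right)} \left(-46\right) = 18 \sqrt{\frac{1}{-93}} \left(-46\right) = 18 \sqrt{- \frac{1}{93}} \left(-46\right) = 18 \frac{i \sqrt{93}}{93} \left(-46\right) = \frac{6 i \sqrt{93}}{31} \left(-46\right) = - \frac{276 i \sqrt{93}}{31}$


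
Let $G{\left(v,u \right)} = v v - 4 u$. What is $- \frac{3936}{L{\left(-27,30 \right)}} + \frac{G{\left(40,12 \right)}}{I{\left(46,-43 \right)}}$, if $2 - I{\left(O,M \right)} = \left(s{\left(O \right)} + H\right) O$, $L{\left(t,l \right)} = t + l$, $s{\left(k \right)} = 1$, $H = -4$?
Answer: $- \frac{45532}{35} \approx -1300.9$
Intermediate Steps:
$G{\left(v,u \right)} = v^{2} - 4 u$
$L{\left(t,l \right)} = l + t$
$I{\left(O,M \right)} = 2 + 3 O$ ($I{\left(O,M \right)} = 2 - \left(1 - 4\right) O = 2 - - 3 O = 2 + 3 O$)
$- \frac{3936}{L{\left(-27,30 \right)}} + \frac{G{\left(40,12 \right)}}{I{\left(46,-43 \right)}} = - \frac{3936}{30 - 27} + \frac{40^{2} - 48}{2 + 3 \cdot 46} = - \frac{3936}{3} + \frac{1600 - 48}{2 + 138} = \left(-3936\right) \frac{1}{3} + \frac{1552}{140} = -1312 + 1552 \cdot \frac{1}{140} = -1312 + \frac{388}{35} = - \frac{45532}{35}$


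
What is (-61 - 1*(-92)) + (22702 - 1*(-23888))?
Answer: 46621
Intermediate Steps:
(-61 - 1*(-92)) + (22702 - 1*(-23888)) = (-61 + 92) + (22702 + 23888) = 31 + 46590 = 46621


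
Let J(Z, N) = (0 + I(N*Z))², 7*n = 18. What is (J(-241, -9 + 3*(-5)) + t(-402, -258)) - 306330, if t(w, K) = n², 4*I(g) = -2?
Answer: -60039335/196 ≈ -3.0632e+5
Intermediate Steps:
n = 18/7 (n = (⅐)*18 = 18/7 ≈ 2.5714)
I(g) = -½ (I(g) = (¼)*(-2) = -½)
t(w, K) = 324/49 (t(w, K) = (18/7)² = 324/49)
J(Z, N) = ¼ (J(Z, N) = (0 - ½)² = (-½)² = ¼)
(J(-241, -9 + 3*(-5)) + t(-402, -258)) - 306330 = (¼ + 324/49) - 306330 = 1345/196 - 306330 = -60039335/196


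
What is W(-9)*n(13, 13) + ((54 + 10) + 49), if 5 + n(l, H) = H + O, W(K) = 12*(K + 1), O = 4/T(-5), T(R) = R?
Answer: -2891/5 ≈ -578.20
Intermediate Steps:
O = -⅘ (O = 4/(-5) = 4*(-⅕) = -⅘ ≈ -0.80000)
W(K) = 12 + 12*K (W(K) = 12*(1 + K) = 12 + 12*K)
n(l, H) = -29/5 + H (n(l, H) = -5 + (H - ⅘) = -5 + (-⅘ + H) = -29/5 + H)
W(-9)*n(13, 13) + ((54 + 10) + 49) = (12 + 12*(-9))*(-29/5 + 13) + ((54 + 10) + 49) = (12 - 108)*(36/5) + (64 + 49) = -96*36/5 + 113 = -3456/5 + 113 = -2891/5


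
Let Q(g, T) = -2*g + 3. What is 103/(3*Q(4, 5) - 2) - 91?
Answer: -1650/17 ≈ -97.059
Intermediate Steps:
Q(g, T) = 3 - 2*g
103/(3*Q(4, 5) - 2) - 91 = 103/(3*(3 - 2*4) - 2) - 91 = 103/(3*(3 - 8) - 2) - 91 = 103/(3*(-5) - 2) - 91 = 103/(-15 - 2) - 91 = 103/(-17) - 91 = -1/17*103 - 91 = -103/17 - 91 = -1650/17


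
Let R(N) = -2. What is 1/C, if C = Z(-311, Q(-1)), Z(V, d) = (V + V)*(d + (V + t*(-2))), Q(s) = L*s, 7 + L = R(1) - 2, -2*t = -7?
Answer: 1/190954 ≈ 5.2369e-6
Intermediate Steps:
t = 7/2 (t = -1/2*(-7) = 7/2 ≈ 3.5000)
L = -11 (L = -7 + (-2 - 2) = -7 - 4 = -11)
Q(s) = -11*s
Z(V, d) = 2*V*(-7 + V + d) (Z(V, d) = (V + V)*(d + (V + (7/2)*(-2))) = (2*V)*(d + (V - 7)) = (2*V)*(d + (-7 + V)) = (2*V)*(-7 + V + d) = 2*V*(-7 + V + d))
C = 190954 (C = 2*(-311)*(-7 - 311 - 11*(-1)) = 2*(-311)*(-7 - 311 + 11) = 2*(-311)*(-307) = 190954)
1/C = 1/190954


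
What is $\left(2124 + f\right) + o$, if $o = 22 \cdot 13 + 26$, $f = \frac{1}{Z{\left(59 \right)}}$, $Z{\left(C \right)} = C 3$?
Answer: $\frac{431173}{177} \approx 2436.0$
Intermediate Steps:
$Z{\left(C \right)} = 3 C$
$f = \frac{1}{177}$ ($f = \frac{1}{3 \cdot 59} = \frac{1}{177} \approx 0.0056497$)
$o = 312$ ($o = 286 + 26 = 312$)
$\left(2124 + f\right) + o = \left(2124 + \frac{1}{177}\right) + 312 = \frac{375949}{177} + 312 = \frac{431173}{177}$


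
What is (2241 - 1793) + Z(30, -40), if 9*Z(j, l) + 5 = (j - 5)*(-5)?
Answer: 3902/9 ≈ 433.56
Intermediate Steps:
Z(j, l) = 20/9 - 5*j/9 (Z(j, l) = -5/9 + ((j - 5)*(-5))/9 = -5/9 + ((-5 + j)*(-5))/9 = -5/9 + (25 - 5*j)/9 = -5/9 + (25/9 - 5*j/9) = 20/9 - 5*j/9)
(2241 - 1793) + Z(30, -40) = (2241 - 1793) + (20/9 - 5/9*30) = 448 + (20/9 - 50/3) = 448 - 130/9 = 3902/9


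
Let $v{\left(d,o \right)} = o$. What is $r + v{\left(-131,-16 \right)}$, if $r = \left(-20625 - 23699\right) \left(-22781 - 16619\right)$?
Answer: $1746365584$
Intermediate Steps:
$r = 1746365600$ ($r = - 44324 \left(-22781 - 16619\right) = \left(-44324\right) \left(-39400\right) = 1746365600$)
$r + v{\left(-131,-16 \right)} = 1746365600 - 16 = 1746365584$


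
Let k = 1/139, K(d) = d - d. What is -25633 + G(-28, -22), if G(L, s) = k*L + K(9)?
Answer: -3563015/139 ≈ -25633.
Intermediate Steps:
K(d) = 0
k = 1/139 ≈ 0.0071942
G(L, s) = L/139 (G(L, s) = L/139 + 0 = L/139)
-25633 + G(-28, -22) = -25633 + (1/139)*(-28) = -25633 - 28/139 = -3563015/139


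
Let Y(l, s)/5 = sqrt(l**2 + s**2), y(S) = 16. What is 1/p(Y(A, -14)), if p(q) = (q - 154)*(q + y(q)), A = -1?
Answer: -107/3814573 - 30*sqrt(197)/3814573 ≈ -0.00013843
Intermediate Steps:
Y(l, s) = 5*sqrt(l**2 + s**2)
p(q) = (-154 + q)*(16 + q) (p(q) = (q - 154)*(q + 16) = (-154 + q)*(16 + q))
1/p(Y(A, -14)) = 1/(-2464 + (5*sqrt((-1)**2 + (-14)**2))**2 - 690*sqrt((-1)**2 + (-14)**2)) = 1/(-2464 + (5*sqrt(1 + 196))**2 - 690*sqrt(1 + 196)) = 1/(-2464 + (5*sqrt(197))**2 - 690*sqrt(197)) = 1/(-2464 + 4925 - 690*sqrt(197)) = 1/(2461 - 690*sqrt(197))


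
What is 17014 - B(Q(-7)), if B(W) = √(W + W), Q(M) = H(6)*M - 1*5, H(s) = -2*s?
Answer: 17014 - √158 ≈ 17001.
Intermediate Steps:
Q(M) = -5 - 12*M (Q(M) = (-2*6)*M - 1*5 = -12*M - 5 = -5 - 12*M)
B(W) = √2*√W (B(W) = √(2*W) = √2*√W)
17014 - B(Q(-7)) = 17014 - √2*√(-5 - 12*(-7)) = 17014 - √2*√(-5 + 84) = 17014 - √2*√79 = 17014 - √158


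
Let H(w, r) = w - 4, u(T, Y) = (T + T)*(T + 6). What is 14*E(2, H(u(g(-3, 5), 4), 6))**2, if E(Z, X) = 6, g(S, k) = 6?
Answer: 504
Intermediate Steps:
u(T, Y) = 2*T*(6 + T) (u(T, Y) = (2*T)*(6 + T) = 2*T*(6 + T))
H(w, r) = -4 + w
14*E(2, H(u(g(-3, 5), 4), 6))**2 = 14*6**2 = 14*36 = 504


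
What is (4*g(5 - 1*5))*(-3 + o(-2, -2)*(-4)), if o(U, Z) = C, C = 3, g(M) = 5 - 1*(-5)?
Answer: -600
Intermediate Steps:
g(M) = 10 (g(M) = 5 + 5 = 10)
o(U, Z) = 3
(4*g(5 - 1*5))*(-3 + o(-2, -2)*(-4)) = (4*10)*(-3 + 3*(-4)) = 40*(-3 - 12) = 40*(-15) = -600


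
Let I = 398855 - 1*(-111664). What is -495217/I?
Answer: -495217/510519 ≈ -0.97003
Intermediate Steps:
I = 510519 (I = 398855 + 111664 = 510519)
-495217/I = -495217/510519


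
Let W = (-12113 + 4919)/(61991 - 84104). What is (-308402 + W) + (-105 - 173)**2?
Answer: -1703568380/7371 ≈ -2.3112e+5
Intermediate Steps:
W = 2398/7371 (W = -7194/(-22113) = -7194*(-1/22113) = 2398/7371 ≈ 0.32533)
(-308402 + W) + (-105 - 173)**2 = (-308402 + 2398/7371) + (-105 - 173)**2 = -2273228744/7371 + (-278)**2 = -2273228744/7371 + 77284 = -1703568380/7371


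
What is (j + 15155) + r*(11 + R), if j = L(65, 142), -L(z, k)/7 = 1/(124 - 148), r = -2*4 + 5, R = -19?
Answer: 364303/24 ≈ 15179.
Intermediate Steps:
r = -3 (r = -8 + 5 = -3)
L(z, k) = 7/24 (L(z, k) = -7/(124 - 148) = -7/(-24) = -7*(-1/24) = 7/24)
j = 7/24 ≈ 0.29167
(j + 15155) + r*(11 + R) = (7/24 + 15155) - 3*(11 - 19) = 363727/24 - 3*(-8) = 363727/24 + 24 = 364303/24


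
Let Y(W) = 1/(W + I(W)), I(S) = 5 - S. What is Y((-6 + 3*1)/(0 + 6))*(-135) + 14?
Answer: -13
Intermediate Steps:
Y(W) = ⅕ (Y(W) = 1/(W + (5 - W)) = 1/5 = ⅕)
Y((-6 + 3*1)/(0 + 6))*(-135) + 14 = (⅕)*(-135) + 14 = -27 + 14 = -13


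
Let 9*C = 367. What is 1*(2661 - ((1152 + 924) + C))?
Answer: 4898/9 ≈ 544.22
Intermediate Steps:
C = 367/9 (C = (1/9)*367 = 367/9 ≈ 40.778)
1*(2661 - ((1152 + 924) + C)) = 1*(2661 - ((1152 + 924) + 367/9)) = 1*(2661 - (2076 + 367/9)) = 1*(2661 - 1*19051/9) = 1*(2661 - 19051/9) = 1*(4898/9) = 4898/9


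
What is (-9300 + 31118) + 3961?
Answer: 25779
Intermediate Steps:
(-9300 + 31118) + 3961 = 21818 + 3961 = 25779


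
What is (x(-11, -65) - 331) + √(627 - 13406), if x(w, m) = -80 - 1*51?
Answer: -462 + I*√12779 ≈ -462.0 + 113.04*I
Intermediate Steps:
x(w, m) = -131 (x(w, m) = -80 - 51 = -131)
(x(-11, -65) - 331) + √(627 - 13406) = (-131 - 331) + √(627 - 13406) = -462 + √(-12779) = -462 + I*√12779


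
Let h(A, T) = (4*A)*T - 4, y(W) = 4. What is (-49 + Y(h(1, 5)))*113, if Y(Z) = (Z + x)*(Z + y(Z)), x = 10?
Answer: 53223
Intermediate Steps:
h(A, T) = -4 + 4*A*T (h(A, T) = 4*A*T - 4 = -4 + 4*A*T)
Y(Z) = (4 + Z)*(10 + Z) (Y(Z) = (Z + 10)*(Z + 4) = (10 + Z)*(4 + Z) = (4 + Z)*(10 + Z))
(-49 + Y(h(1, 5)))*113 = (-49 + (40 + (-4 + 4*1*5)**2 + 14*(-4 + 4*1*5)))*113 = (-49 + (40 + (-4 + 20)**2 + 14*(-4 + 20)))*113 = (-49 + (40 + 16**2 + 14*16))*113 = (-49 + (40 + 256 + 224))*113 = (-49 + 520)*113 = 471*113 = 53223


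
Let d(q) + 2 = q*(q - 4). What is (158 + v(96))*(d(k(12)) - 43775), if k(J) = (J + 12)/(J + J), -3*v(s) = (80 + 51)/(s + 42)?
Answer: -1429001090/207 ≈ -6.9034e+6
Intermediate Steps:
v(s) = -131/(3*(42 + s)) (v(s) = -(80 + 51)/(3*(s + 42)) = -131/(3*(42 + s)))
k(J) = (12 + J)/(2*J) (k(J) = (12 + J)/((2*J)) = (12 + J)*(1/(2*J)) = (12 + J)/(2*J))
d(q) = -2 + q*(-4 + q) (d(q) = -2 + q*(q - 4) = -2 + q*(-4 + q))
(158 + v(96))*(d(k(12)) - 43775) = (158 - 131/(126 + 3*96))*((-2 + ((½)*(12 + 12)/12)² - 2*(12 + 12)/12) - 43775) = (158 - 131/(126 + 288))*((-2 + ((½)*(1/12)*24)² - 2*24/12) - 43775) = (158 - 131/414)*((-2 + 1² - 4*1) - 43775) = (158 - 131*1/414)*((-2 + 1 - 4) - 43775) = (158 - 131/414)*(-5 - 43775) = (65281/414)*(-43780) = -1429001090/207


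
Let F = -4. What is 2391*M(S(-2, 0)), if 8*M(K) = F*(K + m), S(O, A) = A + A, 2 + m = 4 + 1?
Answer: -7173/2 ≈ -3586.5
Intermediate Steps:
m = 3 (m = -2 + (4 + 1) = -2 + 5 = 3)
S(O, A) = 2*A
M(K) = -3/2 - K/2 (M(K) = (-4*(K + 3))/8 = (-4*(3 + K))/8 = (-12 - 4*K)/8 = -3/2 - K/2)
2391*M(S(-2, 0)) = 2391*(-3/2 - 0) = 2391*(-3/2 - ½*0) = 2391*(-3/2 + 0) = 2391*(-3/2) = -7173/2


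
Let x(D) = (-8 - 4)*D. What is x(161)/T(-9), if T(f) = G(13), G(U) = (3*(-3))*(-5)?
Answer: -644/15 ≈ -42.933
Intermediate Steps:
G(U) = 45 (G(U) = -9*(-5) = 45)
T(f) = 45
x(D) = -12*D
x(161)/T(-9) = -12*161/45 = -1932*1/45 = -644/15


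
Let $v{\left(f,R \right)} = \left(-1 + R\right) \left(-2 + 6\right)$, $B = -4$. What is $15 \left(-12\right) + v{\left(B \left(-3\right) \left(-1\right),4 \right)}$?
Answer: $-168$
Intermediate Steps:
$v{\left(f,R \right)} = -4 + 4 R$ ($v{\left(f,R \right)} = \left(-1 + R\right) 4 = -4 + 4 R$)
$15 \left(-12\right) + v{\left(B \left(-3\right) \left(-1\right),4 \right)} = 15 \left(-12\right) + \left(-4 + 4 \cdot 4\right) = -180 + \left(-4 + 16\right) = -180 + 12 = -168$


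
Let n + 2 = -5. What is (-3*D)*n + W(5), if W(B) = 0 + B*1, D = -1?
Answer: -16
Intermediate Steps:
W(B) = B (W(B) = 0 + B = B)
n = -7 (n = -2 - 5 = -7)
(-3*D)*n + W(5) = -3*(-1)*(-7) + 5 = 3*(-7) + 5 = -21 + 5 = -16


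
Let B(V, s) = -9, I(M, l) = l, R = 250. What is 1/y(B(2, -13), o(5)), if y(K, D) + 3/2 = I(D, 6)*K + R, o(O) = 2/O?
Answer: 2/389 ≈ 0.0051414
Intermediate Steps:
y(K, D) = 497/2 + 6*K (y(K, D) = -3/2 + (6*K + 250) = -3/2 + (250 + 6*K) = 497/2 + 6*K)
1/y(B(2, -13), o(5)) = 1/(497/2 + 6*(-9)) = 1/(497/2 - 54) = 1/(389/2) = 2/389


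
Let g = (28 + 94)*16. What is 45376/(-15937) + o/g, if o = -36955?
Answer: -677525787/31109024 ≈ -21.779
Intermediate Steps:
g = 1952 (g = 122*16 = 1952)
45376/(-15937) + o/g = 45376/(-15937) - 36955/1952 = 45376*(-1/15937) - 36955*1/1952 = -45376/15937 - 36955/1952 = -677525787/31109024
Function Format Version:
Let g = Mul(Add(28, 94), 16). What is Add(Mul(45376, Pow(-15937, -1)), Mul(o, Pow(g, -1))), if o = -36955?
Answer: Rational(-677525787, 31109024) ≈ -21.779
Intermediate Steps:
g = 1952 (g = Mul(122, 16) = 1952)
Add(Mul(45376, Pow(-15937, -1)), Mul(o, Pow(g, -1))) = Add(Mul(45376, Pow(-15937, -1)), Mul(-36955, Pow(1952, -1))) = Add(Mul(45376, Rational(-1, 15937)), Mul(-36955, Rational(1, 1952))) = Add(Rational(-45376, 15937), Rational(-36955, 1952)) = Rational(-677525787, 31109024)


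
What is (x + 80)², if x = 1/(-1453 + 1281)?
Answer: 189310081/29584 ≈ 6399.1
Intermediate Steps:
x = -1/172 (x = 1/(-172) = -1/172 ≈ -0.0058140)
(x + 80)² = (-1/172 + 80)² = (13759/172)² = 189310081/29584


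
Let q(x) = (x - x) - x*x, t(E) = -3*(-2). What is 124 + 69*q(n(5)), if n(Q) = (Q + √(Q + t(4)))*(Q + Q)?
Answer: -248276 - 69000*√11 ≈ -4.7712e+5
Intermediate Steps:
t(E) = 6
n(Q) = 2*Q*(Q + √(6 + Q)) (n(Q) = (Q + √(Q + 6))*(Q + Q) = (Q + √(6 + Q))*(2*Q) = 2*Q*(Q + √(6 + Q)))
q(x) = -x² (q(x) = 0 - x² = -x²)
124 + 69*q(n(5)) = 124 + 69*(-(2*5*(5 + √(6 + 5)))²) = 124 + 69*(-(2*5*(5 + √11))²) = 124 + 69*(-(50 + 10*√11)²) = 124 - 69*(50 + 10*√11)²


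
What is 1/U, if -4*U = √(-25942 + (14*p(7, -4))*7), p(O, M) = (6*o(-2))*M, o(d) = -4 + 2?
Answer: 2*I*√21238/10619 ≈ 0.027448*I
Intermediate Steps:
o(d) = -2
p(O, M) = -12*M (p(O, M) = (6*(-2))*M = -12*M)
U = -I*√21238/4 (U = -√(-25942 + (14*(-12*(-4)))*7)/4 = -√(-25942 + (14*48)*7)/4 = -√(-25942 + 672*7)/4 = -√(-25942 + 4704)/4 = -I*√21238/4 ≈ -36.433*I)
1/U = 1/(-I*√21238/4) = 2*I*√21238/10619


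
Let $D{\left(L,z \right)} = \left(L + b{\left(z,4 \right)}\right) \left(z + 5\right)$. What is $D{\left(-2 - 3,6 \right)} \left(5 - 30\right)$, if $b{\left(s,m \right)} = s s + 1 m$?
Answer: $-9625$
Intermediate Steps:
$b{\left(s,m \right)} = m + s^{2}$ ($b{\left(s,m \right)} = s^{2} + m = m + s^{2}$)
$D{\left(L,z \right)} = \left(5 + z\right) \left(4 + L + z^{2}\right)$ ($D{\left(L,z \right)} = \left(L + \left(4 + z^{2}\right)\right) \left(z + 5\right) = \left(4 + L + z^{2}\right) \left(5 + z\right) = \left(5 + z\right) \left(4 + L + z^{2}\right)$)
$D{\left(-2 - 3,6 \right)} \left(5 - 30\right) = \left(20 + 5 \left(-2 - 3\right) + 5 \cdot 6^{2} + \left(-2 - 3\right) 6 + 6 \left(4 + 6^{2}\right)\right) \left(5 - 30\right) = \left(20 + 5 \left(-5\right) + 5 \cdot 36 - 30 + 6 \left(4 + 36\right)\right) \left(-25\right) = \left(20 - 25 + 180 - 30 + 6 \cdot 40\right) \left(-25\right) = \left(20 - 25 + 180 - 30 + 240\right) \left(-25\right) = 385 \left(-25\right) = -9625$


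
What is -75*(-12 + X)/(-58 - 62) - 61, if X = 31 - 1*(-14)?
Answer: -323/8 ≈ -40.375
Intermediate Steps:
X = 45 (X = 31 + 14 = 45)
-75*(-12 + X)/(-58 - 62) - 61 = -75*(-12 + 45)/(-58 - 62) - 61 = -2475/(-120) - 61 = -2475*(-1)/120 - 61 = -75*(-11/40) - 61 = 165/8 - 61 = -323/8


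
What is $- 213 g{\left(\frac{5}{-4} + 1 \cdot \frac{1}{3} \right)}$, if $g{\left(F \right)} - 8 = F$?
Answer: $- \frac{6035}{4} \approx -1508.8$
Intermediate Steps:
$g{\left(F \right)} = 8 + F$
$- 213 g{\left(\frac{5}{-4} + 1 \cdot \frac{1}{3} \right)} = - 213 \left(8 + \left(\frac{5}{-4} + 1 \cdot \frac{1}{3}\right)\right) = - 213 \left(8 + \left(5 \left(- \frac{1}{4}\right) + 1 \cdot \frac{1}{3}\right)\right) = - 213 \left(8 + \left(- \frac{5}{4} + \frac{1}{3}\right)\right) = - 213 \left(8 - \frac{11}{12}\right) = \left(-213\right) \frac{85}{12} = - \frac{6035}{4}$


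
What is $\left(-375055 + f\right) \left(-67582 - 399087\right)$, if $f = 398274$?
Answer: $-10835587511$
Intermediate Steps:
$\left(-375055 + f\right) \left(-67582 - 399087\right) = \left(-375055 + 398274\right) \left(-67582 - 399087\right) = 23219 \left(-466669\right) = -10835587511$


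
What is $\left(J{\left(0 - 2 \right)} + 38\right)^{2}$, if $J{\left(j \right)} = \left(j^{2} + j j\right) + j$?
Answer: $1936$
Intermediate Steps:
$J{\left(j \right)} = j + 2 j^{2}$ ($J{\left(j \right)} = \left(j^{2} + j^{2}\right) + j = 2 j^{2} + j = j + 2 j^{2}$)
$\left(J{\left(0 - 2 \right)} + 38\right)^{2} = \left(\left(0 - 2\right) \left(1 + 2 \left(0 - 2\right)\right) + 38\right)^{2} = \left(- 2 \left(1 + 2 \left(-2\right)\right) + 38\right)^{2} = \left(- 2 \left(1 - 4\right) + 38\right)^{2} = \left(\left(-2\right) \left(-3\right) + 38\right)^{2} = \left(6 + 38\right)^{2} = 44^{2} = 1936$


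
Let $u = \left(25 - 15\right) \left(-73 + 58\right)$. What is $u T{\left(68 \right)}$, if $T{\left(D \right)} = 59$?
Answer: $-8850$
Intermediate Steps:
$u = -150$ ($u = 10 \left(-15\right) = -150$)
$u T{\left(68 \right)} = \left(-150\right) 59 = -8850$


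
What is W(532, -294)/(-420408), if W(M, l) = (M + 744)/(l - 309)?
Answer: 319/63376506 ≈ 5.0334e-6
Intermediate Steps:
W(M, l) = (744 + M)/(-309 + l)
W(532, -294)/(-420408) = ((744 + 532)/(-309 - 294))/(-420408) = (1276/(-603))*(-1/420408) = -1/603*1276*(-1/420408) = -1276/603*(-1/420408) = 319/63376506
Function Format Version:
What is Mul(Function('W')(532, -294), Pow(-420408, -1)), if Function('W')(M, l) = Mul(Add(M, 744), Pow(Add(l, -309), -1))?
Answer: Rational(319, 63376506) ≈ 5.0334e-6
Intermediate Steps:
Function('W')(M, l) = Mul(Pow(Add(-309, l), -1), Add(744, M)) (Function('W')(M, l) = Mul(Add(744, M), Pow(Add(-309, l), -1)) = Mul(Pow(Add(-309, l), -1), Add(744, M)))
Mul(Function('W')(532, -294), Pow(-420408, -1)) = Mul(Mul(Pow(Add(-309, -294), -1), Add(744, 532)), Pow(-420408, -1)) = Mul(Mul(Pow(-603, -1), 1276), Rational(-1, 420408)) = Mul(Mul(Rational(-1, 603), 1276), Rational(-1, 420408)) = Mul(Rational(-1276, 603), Rational(-1, 420408)) = Rational(319, 63376506)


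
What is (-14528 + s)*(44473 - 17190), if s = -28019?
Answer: -1160809801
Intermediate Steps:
(-14528 + s)*(44473 - 17190) = (-14528 - 28019)*(44473 - 17190) = -42547*27283 = -1160809801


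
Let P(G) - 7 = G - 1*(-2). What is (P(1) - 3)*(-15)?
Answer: -105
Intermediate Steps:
P(G) = 9 + G (P(G) = 7 + (G - 1*(-2)) = 7 + (G + 2) = 7 + (2 + G) = 9 + G)
(P(1) - 3)*(-15) = ((9 + 1) - 3)*(-15) = (10 - 3)*(-15) = 7*(-15) = -105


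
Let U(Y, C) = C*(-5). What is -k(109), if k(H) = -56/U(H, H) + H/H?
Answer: -601/545 ≈ -1.1028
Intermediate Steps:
U(Y, C) = -5*C
k(H) = 1 + 56/(5*H) (k(H) = -56*(-1/(5*H)) + H/H = -(-56)/(5*H) + 1 = 56/(5*H) + 1 = 1 + 56/(5*H))
-k(109) = -(56/5 + 109)/109 = -601/(109*5) = -1*601/545 = -601/545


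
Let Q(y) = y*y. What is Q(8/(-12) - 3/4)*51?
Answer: 4913/48 ≈ 102.35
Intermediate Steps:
Q(y) = y²
Q(8/(-12) - 3/4)*51 = (8/(-12) - 3/4)²*51 = (8*(-1/12) - 3*¼)²*51 = (-⅔ - ¾)²*51 = (-17/12)²*51 = (289/144)*51 = 4913/48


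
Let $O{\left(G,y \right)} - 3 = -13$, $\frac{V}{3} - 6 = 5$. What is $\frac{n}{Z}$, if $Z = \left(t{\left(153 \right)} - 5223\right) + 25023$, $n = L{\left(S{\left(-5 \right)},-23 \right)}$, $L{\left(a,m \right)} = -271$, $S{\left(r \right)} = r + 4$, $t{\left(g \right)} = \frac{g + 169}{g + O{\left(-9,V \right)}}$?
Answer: $- \frac{38753}{2831722} \approx -0.013685$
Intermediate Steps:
$V = 33$ ($V = 18 + 3 \cdot 5 = 18 + 15 = 33$)
$O{\left(G,y \right)} = -10$ ($O{\left(G,y \right)} = 3 - 13 = -10$)
$t{\left(g \right)} = \frac{169 + g}{-10 + g}$ ($t{\left(g \right)} = \frac{g + 169}{g - 10} = \frac{169 + g}{-10 + g}$)
$S{\left(r \right)} = 4 + r$
$n = -271$
$Z = \frac{2831722}{143}$ ($Z = \left(\frac{169 + 153}{-10 + 153} - 5223\right) + 25023 = \left(\frac{1}{143} \cdot 322 - 5223\right) + 25023 = \left(\frac{322}{143} - 5223\right) + 25023 = - \frac{746567}{143} + 25023 = \frac{2831722}{143} \approx 19802.0$)
$\frac{n}{Z} = - \frac{271}{\frac{2831722}{143}} = \left(-271\right) \frac{143}{2831722} = - \frac{38753}{2831722}$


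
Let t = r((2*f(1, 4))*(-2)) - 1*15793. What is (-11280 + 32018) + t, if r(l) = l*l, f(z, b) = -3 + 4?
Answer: 4961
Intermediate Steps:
f(z, b) = 1
r(l) = l²
t = -15777 (t = ((2*1)*(-2))² - 1*15793 = (2*(-2))² - 15793 = (-4)² - 15793 = 16 - 15793 = -15777)
(-11280 + 32018) + t = (-11280 + 32018) - 15777 = 20738 - 15777 = 4961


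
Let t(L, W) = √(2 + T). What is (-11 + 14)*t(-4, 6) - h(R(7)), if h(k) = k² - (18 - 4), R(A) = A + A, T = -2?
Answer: -182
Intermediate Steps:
R(A) = 2*A
t(L, W) = 0 (t(L, W) = √(2 - 2) = √0 = 0)
h(k) = -14 + k² (h(k) = k² - 1*14 = k² - 14 = -14 + k²)
(-11 + 14)*t(-4, 6) - h(R(7)) = (-11 + 14)*0 - (-14 + (2*7)²) = 3*0 - (-14 + 14²) = 0 - (-14 + 196) = 0 - 1*182 = 0 - 182 = -182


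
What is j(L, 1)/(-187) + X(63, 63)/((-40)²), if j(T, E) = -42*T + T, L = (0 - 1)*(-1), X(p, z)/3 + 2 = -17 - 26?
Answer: 8071/59840 ≈ 0.13488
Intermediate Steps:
X(p, z) = -135 (X(p, z) = -6 + 3*(-17 - 26) = -6 + 3*(-43) = -6 - 129 = -135)
L = 1 (L = -1*(-1) = 1)
j(T, E) = -41*T
j(L, 1)/(-187) + X(63, 63)/((-40)²) = -41*1/(-187) - 135/((-40)²) = -41*(-1/187) - 135/1600 = 41/187 - 135*1/1600 = 41/187 - 27/320 = 8071/59840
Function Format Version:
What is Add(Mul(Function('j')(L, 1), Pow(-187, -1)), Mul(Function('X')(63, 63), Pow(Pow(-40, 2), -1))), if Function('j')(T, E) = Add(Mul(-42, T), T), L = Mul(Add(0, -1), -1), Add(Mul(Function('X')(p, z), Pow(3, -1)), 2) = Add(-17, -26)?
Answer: Rational(8071, 59840) ≈ 0.13488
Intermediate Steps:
Function('X')(p, z) = -135 (Function('X')(p, z) = Add(-6, Mul(3, Add(-17, -26))) = Add(-6, Mul(3, -43)) = Add(-6, -129) = -135)
L = 1 (L = Mul(-1, -1) = 1)
Function('j')(T, E) = Mul(-41, T)
Add(Mul(Function('j')(L, 1), Pow(-187, -1)), Mul(Function('X')(63, 63), Pow(Pow(-40, 2), -1))) = Add(Mul(Mul(-41, 1), Pow(-187, -1)), Mul(-135, Pow(Pow(-40, 2), -1))) = Add(Mul(-41, Rational(-1, 187)), Mul(-135, Pow(1600, -1))) = Add(Rational(41, 187), Mul(-135, Rational(1, 1600))) = Add(Rational(41, 187), Rational(-27, 320)) = Rational(8071, 59840)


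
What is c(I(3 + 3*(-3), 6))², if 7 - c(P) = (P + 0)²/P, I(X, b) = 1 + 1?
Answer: 25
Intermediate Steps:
I(X, b) = 2
c(P) = 7 - P (c(P) = 7 - (P + 0)²/P = 7 - P²/P = 7 - P)
c(I(3 + 3*(-3), 6))² = (7 - 1*2)² = (7 - 2)² = 5² = 25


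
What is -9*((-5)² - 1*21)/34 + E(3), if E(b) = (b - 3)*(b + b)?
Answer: -18/17 ≈ -1.0588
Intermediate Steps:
E(b) = 2*b*(-3 + b) (E(b) = (-3 + b)*(2*b) = 2*b*(-3 + b))
-9*((-5)² - 1*21)/34 + E(3) = -9*((-5)² - 1*21)/34 + 2*3*(-3 + 3) = -9*(25 - 21)/34 + 2*3*0 = -36/34 + 0 = -9*2/17 + 0 = -18/17 + 0 = -18/17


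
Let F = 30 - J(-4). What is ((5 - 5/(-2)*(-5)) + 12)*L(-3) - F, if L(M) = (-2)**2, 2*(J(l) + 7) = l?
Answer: -21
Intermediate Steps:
J(l) = -7 + l/2
L(M) = 4
F = 39 (F = 30 - (-7 + (1/2)*(-4)) = 30 - (-7 - 2) = 30 - 1*(-9) = 30 + 9 = 39)
((5 - 5/(-2)*(-5)) + 12)*L(-3) - F = ((5 - 5/(-2)*(-5)) + 12)*4 - 1*39 = ((5 - 5*(-1/2)*(-5)) + 12)*4 - 39 = ((5 + (5/2)*(-5)) + 12)*4 - 39 = ((5 - 25/2) + 12)*4 - 39 = (-15/2 + 12)*4 - 39 = (9/2)*4 - 39 = 18 - 39 = -21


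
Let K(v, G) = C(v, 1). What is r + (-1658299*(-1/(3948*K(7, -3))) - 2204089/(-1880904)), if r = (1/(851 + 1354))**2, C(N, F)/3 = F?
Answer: 185574394738919/1314419286600 ≈ 141.18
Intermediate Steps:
C(N, F) = 3*F
K(v, G) = 3 (K(v, G) = 3*1 = 3)
r = 1/4862025 (r = (1/2205)**2 = 1/4862025 ≈ 2.0568e-7)
r + (-1658299*(-1/(3948*K(7, -3))) - 2204089/(-1880904)) = 1/4862025 + (-1658299/((84*3)*(-47)) - 2204089/(-1880904)) = 1/4862025 + (-1658299/(252*(-47)) - 2204089*(-1/1880904)) = 1/4862025 + (-1658299/(-11844) + 20221/17256) = 1/4862025 + (-1658299*(-1/11844) + 20221/17256) = 1/4862025 + (1658299/11844 + 20221/17256) = 1/4862025 + 2404592089/17031672 = 185574394738919/1314419286600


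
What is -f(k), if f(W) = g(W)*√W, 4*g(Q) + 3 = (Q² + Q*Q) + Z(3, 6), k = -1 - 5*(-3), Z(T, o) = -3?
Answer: -193*√14/2 ≈ -361.07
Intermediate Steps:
k = 14 (k = -1 + 15 = 14)
g(Q) = -3/2 + Q²/2 (g(Q) = -¾ + ((Q² + Q*Q) - 3)/4 = -¾ + ((Q² + Q²) - 3)/4 = -¾ + (2*Q² - 3)/4 = -¾ + (-3 + 2*Q²)/4 = -¾ + (-¾ + Q²/2) = -3/2 + Q²/2)
f(W) = √W*(-3/2 + W²/2) (f(W) = (-3/2 + W²/2)*√W = √W*(-3/2 + W²/2))
-f(k) = -√14*(-3 + 14²)/2 = -√14*(-3 + 196)/2 = -√14*193/2 = -193*√14/2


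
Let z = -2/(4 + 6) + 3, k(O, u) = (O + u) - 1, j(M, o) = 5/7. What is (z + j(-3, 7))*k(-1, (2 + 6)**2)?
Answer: 7626/35 ≈ 217.89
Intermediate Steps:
j(M, o) = 5/7 (j(M, o) = 5*(1/7) = 5/7)
k(O, u) = -1 + O + u
z = 14/5 (z = -2/10 + 3 = (1/10)*(-2) + 3 = -1/5 + 3 = 14/5 ≈ 2.8000)
(z + j(-3, 7))*k(-1, (2 + 6)**2) = (14/5 + 5/7)*(-1 - 1 + (2 + 6)**2) = 123*(-1 - 1 + 8**2)/35 = 123*(-1 - 1 + 64)/35 = (123/35)*62 = 7626/35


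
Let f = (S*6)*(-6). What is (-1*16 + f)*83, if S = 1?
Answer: -4316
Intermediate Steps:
f = -36 (f = (1*6)*(-6) = 6*(-6) = -36)
(-1*16 + f)*83 = (-1*16 - 36)*83 = (-16 - 36)*83 = -52*83 = -4316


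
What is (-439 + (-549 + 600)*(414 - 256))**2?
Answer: 58049161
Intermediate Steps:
(-439 + (-549 + 600)*(414 - 256))**2 = (-439 + 51*158)**2 = (-439 + 8058)**2 = 7619**2 = 58049161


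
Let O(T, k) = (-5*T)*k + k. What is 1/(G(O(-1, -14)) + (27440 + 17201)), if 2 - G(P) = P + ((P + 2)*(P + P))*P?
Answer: 1/1201911 ≈ 8.3201e-7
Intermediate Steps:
O(T, k) = k - 5*T*k (O(T, k) = -5*T*k + k = k - 5*T*k)
G(P) = 2 - P - 2*P**2*(2 + P) (G(P) = 2 - (P + ((P + 2)*(P + P))*P) = 2 - (P + ((2 + P)*(2*P))*P) = 2 - (P + (2*P*(2 + P))*P) = 2 - (P + 2*P**2*(2 + P)) = 2 + (-P - 2*P**2*(2 + P)) = 2 - P - 2*P**2*(2 + P))
1/(G(O(-1, -14)) + (27440 + 17201)) = 1/((2 - (-14)*(1 - 5*(-1)) - 4*196*(1 - 5*(-1))**2 - 2*(-2744*(1 - 5*(-1))**3)) + (27440 + 17201)) = 1/((2 - (-14)*(1 + 5) - 4*196*(1 + 5)**2 - 2*(-2744*(1 + 5)**3)) + 44641) = 1/((2 - (-14)*6 - 4*(-14*6)**2 - 2*(-14*6)**3) + 44641) = 1/((2 - 1*(-84) - 4*(-84)**2 - 2*(-84)**3) + 44641) = 1/((2 + 84 - 4*7056 - 2*(-592704)) + 44641) = 1/((2 + 84 - 28224 + 1185408) + 44641) = 1/(1157270 + 44641) = 1/1201911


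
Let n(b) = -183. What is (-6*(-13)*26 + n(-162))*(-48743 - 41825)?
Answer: -167097960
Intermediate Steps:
(-6*(-13)*26 + n(-162))*(-48743 - 41825) = (-6*(-13)*26 - 183)*(-48743 - 41825) = (78*26 - 183)*(-90568) = (2028 - 183)*(-90568) = 1845*(-90568) = -167097960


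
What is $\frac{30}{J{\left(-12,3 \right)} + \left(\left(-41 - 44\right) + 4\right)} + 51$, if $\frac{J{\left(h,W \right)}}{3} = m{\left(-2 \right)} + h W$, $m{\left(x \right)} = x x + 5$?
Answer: $\frac{1372}{27} \approx 50.815$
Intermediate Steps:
$m{\left(x \right)} = 5 + x^{2}$ ($m{\left(x \right)} = x^{2} + 5 = 5 + x^{2}$)
$J{\left(h,W \right)} = 27 + 3 W h$ ($J{\left(h,W \right)} = 3 \left(\left(5 + \left(-2\right)^{2}\right) + h W\right) = 3 \left(\left(5 + 4\right) + W h\right) = 3 \left(9 + W h\right) = 27 + 3 W h$)
$\frac{30}{J{\left(-12,3 \right)} + \left(\left(-41 - 44\right) + 4\right)} + 51 = \frac{30}{\left(27 + 3 \cdot 3 \left(-12\right)\right) + \left(\left(-41 - 44\right) + 4\right)} + 51 = \frac{30}{\left(27 - 108\right) + \left(-85 + 4\right)} + 51 = \frac{30}{-81 - 81} + 51 = \frac{30}{-162} + 51 = 30 \left(- \frac{1}{162}\right) + 51 = - \frac{5}{27} + 51 = \frac{1372}{27}$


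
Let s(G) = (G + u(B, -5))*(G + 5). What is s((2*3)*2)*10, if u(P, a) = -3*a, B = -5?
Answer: 4590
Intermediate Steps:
s(G) = (5 + G)*(15 + G) (s(G) = (G - 3*(-5))*(G + 5) = (G + 15)*(5 + G) = (15 + G)*(5 + G) = (5 + G)*(15 + G))
s((2*3)*2)*10 = (75 + ((2*3)*2)**2 + 20*((2*3)*2))*10 = (75 + (6*2)**2 + 20*(6*2))*10 = (75 + 12**2 + 20*12)*10 = (75 + 144 + 240)*10 = 459*10 = 4590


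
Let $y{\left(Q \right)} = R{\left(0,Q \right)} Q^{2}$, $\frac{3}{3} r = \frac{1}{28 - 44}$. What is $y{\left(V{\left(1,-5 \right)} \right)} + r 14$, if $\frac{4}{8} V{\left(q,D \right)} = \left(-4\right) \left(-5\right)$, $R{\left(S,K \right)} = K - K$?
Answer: $- \frac{7}{8} \approx -0.875$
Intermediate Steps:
$r = - \frac{1}{16}$ ($r = \frac{1}{28 - 44} = \frac{1}{-16} = - \frac{1}{16} \approx -0.0625$)
$R{\left(S,K \right)} = 0$
$V{\left(q,D \right)} = 40$ ($V{\left(q,D \right)} = 2 \left(\left(-4\right) \left(-5\right)\right) = 2 \cdot 20 = 40$)
$y{\left(Q \right)} = 0$ ($y{\left(Q \right)} = 0 Q^{2} = 0$)
$y{\left(V{\left(1,-5 \right)} \right)} + r 14 = 0 - \frac{7}{8} = - \frac{7}{8}$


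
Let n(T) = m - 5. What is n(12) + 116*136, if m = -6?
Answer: 15765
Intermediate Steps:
n(T) = -11 (n(T) = -6 - 5 = -11)
n(12) + 116*136 = -11 + 116*136 = -11 + 15776 = 15765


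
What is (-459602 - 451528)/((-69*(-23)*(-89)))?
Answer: 303710/47081 ≈ 6.4508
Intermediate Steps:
(-459602 - 451528)/((-69*(-23)*(-89))) = -911130/(1587*(-89)) = -911130/(-141243) = -911130*(-1/141243) = 303710/47081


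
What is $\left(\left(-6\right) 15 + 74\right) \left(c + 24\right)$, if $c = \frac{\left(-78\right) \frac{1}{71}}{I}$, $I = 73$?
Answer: $- \frac{1989024}{5183} \approx -383.76$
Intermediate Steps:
$c = - \frac{78}{5183}$ ($c = \frac{\left(-78\right) \frac{1}{71}}{73} = \left(-78\right) \frac{1}{71} \cdot \frac{1}{73} = \left(- \frac{78}{71}\right) \frac{1}{73} = - \frac{78}{5183} \approx -0.015049$)
$\left(\left(-6\right) 15 + 74\right) \left(c + 24\right) = \left(\left(-6\right) 15 + 74\right) \left(- \frac{78}{5183} + 24\right) = \left(-90 + 74\right) \frac{124314}{5183} = \left(-16\right) \frac{124314}{5183} = - \frac{1989024}{5183}$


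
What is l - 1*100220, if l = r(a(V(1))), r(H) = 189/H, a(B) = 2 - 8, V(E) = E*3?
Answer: -200503/2 ≈ -1.0025e+5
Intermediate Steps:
V(E) = 3*E
a(B) = -6
l = -63/2 (l = 189/(-6) = 189*(-1/6) = -63/2 ≈ -31.500)
l - 1*100220 = -63/2 - 1*100220 = -63/2 - 100220 = -200503/2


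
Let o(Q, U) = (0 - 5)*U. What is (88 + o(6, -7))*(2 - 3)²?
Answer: 123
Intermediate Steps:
o(Q, U) = -5*U
(88 + o(6, -7))*(2 - 3)² = (88 - 5*(-7))*(2 - 3)² = (88 + 35)*(-1)² = 123*1 = 123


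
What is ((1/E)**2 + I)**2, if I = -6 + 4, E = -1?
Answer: 1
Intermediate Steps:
I = -2
((1/E)**2 + I)**2 = ((1/(-1))**2 - 2)**2 = ((-1)**2 - 2)**2 = (1 - 2)**2 = (-1)**2 = 1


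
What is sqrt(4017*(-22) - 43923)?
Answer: I*sqrt(132297) ≈ 363.73*I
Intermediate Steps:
sqrt(4017*(-22) - 43923) = sqrt(-88374 - 43923) = sqrt(-132297) = I*sqrt(132297)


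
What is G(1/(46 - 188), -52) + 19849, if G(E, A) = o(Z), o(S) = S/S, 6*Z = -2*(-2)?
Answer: 19850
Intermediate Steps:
Z = 2/3 (Z = (-2*(-2))/6 = (1/6)*4 = 2/3 ≈ 0.66667)
o(S) = 1
G(E, A) = 1
G(1/(46 - 188), -52) + 19849 = 1 + 19849 = 19850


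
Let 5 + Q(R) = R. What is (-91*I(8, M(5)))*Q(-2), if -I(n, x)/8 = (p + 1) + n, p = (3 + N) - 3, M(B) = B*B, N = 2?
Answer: -56056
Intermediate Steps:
M(B) = B²
p = 2 (p = (3 + 2) - 3 = 5 - 3 = 2)
Q(R) = -5 + R
I(n, x) = -24 - 8*n (I(n, x) = -8*((2 + 1) + n) = -8*(3 + n) = -24 - 8*n)
(-91*I(8, M(5)))*Q(-2) = (-91*(-24 - 8*8))*(-5 - 2) = -91*(-24 - 64)*(-7) = -91*(-88)*(-7) = 8008*(-7) = -56056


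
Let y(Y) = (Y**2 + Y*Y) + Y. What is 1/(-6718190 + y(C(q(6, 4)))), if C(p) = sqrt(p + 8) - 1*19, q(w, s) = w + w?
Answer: -746383/5013788231701 + 50*sqrt(5)/15041364695103 ≈ -1.4886e-7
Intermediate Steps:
q(w, s) = 2*w
C(p) = -19 + sqrt(8 + p) (C(p) = sqrt(8 + p) - 19 = -19 + sqrt(8 + p))
y(Y) = Y + 2*Y**2 (y(Y) = (Y**2 + Y**2) + Y = 2*Y**2 + Y = Y + 2*Y**2)
1/(-6718190 + y(C(q(6, 4)))) = 1/(-6718190 + (-19 + sqrt(8 + 2*6))*(1 + 2*(-19 + sqrt(8 + 2*6)))) = 1/(-6718190 + (-19 + sqrt(8 + 12))*(1 + 2*(-19 + sqrt(8 + 12)))) = 1/(-6718190 + (-19 + sqrt(20))*(1 + 2*(-19 + sqrt(20)))) = 1/(-6718190 + (-19 + 2*sqrt(5))*(1 + 2*(-19 + 2*sqrt(5)))) = 1/(-6718190 + (-19 + 2*sqrt(5))*(1 + (-38 + 4*sqrt(5)))) = 1/(-6718190 + (-19 + 2*sqrt(5))*(-37 + 4*sqrt(5))) = 1/(-6718190 + (-37 + 4*sqrt(5))*(-19 + 2*sqrt(5)))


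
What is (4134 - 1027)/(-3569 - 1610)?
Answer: -3107/5179 ≈ -0.59992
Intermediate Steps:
(4134 - 1027)/(-3569 - 1610) = 3107/(-5179) = 3107*(-1/5179) = -3107/5179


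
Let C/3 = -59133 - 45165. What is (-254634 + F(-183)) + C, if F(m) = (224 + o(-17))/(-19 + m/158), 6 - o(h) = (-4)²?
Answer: -1807610492/3185 ≈ -5.6754e+5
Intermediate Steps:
C = -312894 (C = 3*(-59133 - 45165) = 3*(-104298) = -312894)
o(h) = -10 (o(h) = 6 - 1*(-4)² = 6 - 1*16 = 6 - 16 = -10)
F(m) = 214/(-19 + m/158) (F(m) = (224 - 10)/(-19 + m/158) = 214/(-19 + m*(1/158)) = 214/(-19 + m/158))
(-254634 + F(-183)) + C = (-254634 + 33812/(-3002 - 183)) - 312894 = (-254634 + 33812/(-3185)) - 312894 = (-254634 + 33812*(-1/3185)) - 312894 = (-254634 - 33812/3185) - 312894 = -811043102/3185 - 312894 = -1807610492/3185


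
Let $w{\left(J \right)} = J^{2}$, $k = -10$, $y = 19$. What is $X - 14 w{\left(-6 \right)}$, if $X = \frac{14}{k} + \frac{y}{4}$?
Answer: $- \frac{10013}{20} \approx -500.65$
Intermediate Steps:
$X = \frac{67}{20}$ ($X = \frac{14}{-10} + \frac{19}{4} = 14 \left(- \frac{1}{10}\right) + 19 \cdot \frac{1}{4} = - \frac{7}{5} + \frac{19}{4} = \frac{67}{20} \approx 3.35$)
$X - 14 w{\left(-6 \right)} = \frac{67}{20} - 14 \left(-6\right)^{2} = \frac{67}{20} - 504 = - \frac{10013}{20}$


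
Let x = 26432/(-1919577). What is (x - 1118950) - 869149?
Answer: -3816309140555/1919577 ≈ -1.9881e+6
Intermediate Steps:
x = -26432/1919577 (x = 26432*(-1/1919577) = -26432/1919577 ≈ -0.013770)
(x - 1118950) - 869149 = (-26432/1919577 - 1118950) - 869149 = -2147910710582/1919577 - 869149 = -3816309140555/1919577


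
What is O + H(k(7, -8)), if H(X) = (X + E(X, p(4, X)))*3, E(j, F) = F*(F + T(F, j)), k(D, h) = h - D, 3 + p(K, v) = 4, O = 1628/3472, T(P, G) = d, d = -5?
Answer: -49069/868 ≈ -56.531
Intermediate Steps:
T(P, G) = -5
O = 407/868 (O = 1628*(1/3472) = 407/868 ≈ 0.46889)
p(K, v) = 1 (p(K, v) = -3 + 4 = 1)
E(j, F) = F*(-5 + F) (E(j, F) = F*(F - 5) = F*(-5 + F))
H(X) = -12 + 3*X (H(X) = (X + 1*(-5 + 1))*3 = (X + 1*(-4))*3 = (X - 4)*3 = (-4 + X)*3 = -12 + 3*X)
O + H(k(7, -8)) = 407/868 + (-12 + 3*(-8 - 1*7)) = 407/868 + (-12 + 3*(-8 - 7)) = 407/868 + (-12 + 3*(-15)) = 407/868 + (-12 - 45) = 407/868 - 57 = -49069/868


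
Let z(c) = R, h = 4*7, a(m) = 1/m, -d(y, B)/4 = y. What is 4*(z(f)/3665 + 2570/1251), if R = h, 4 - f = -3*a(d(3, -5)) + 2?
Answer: 37816312/4584915 ≈ 8.2480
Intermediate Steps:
d(y, B) = -4*y
f = 7/4 (f = 4 - (-3/((-4*3)) + 2) = 4 - (-3/(-12) + 2) = 4 - (-3*(-1/12) + 2) = 4 - (¼ + 2) = 4 - 1*9/4 = 4 - 9/4 = 7/4 ≈ 1.7500)
h = 28
R = 28
z(c) = 28
4*(z(f)/3665 + 2570/1251) = 4*(28/3665 + 2570/1251) = 4*(9454078/4584915) = 37816312/4584915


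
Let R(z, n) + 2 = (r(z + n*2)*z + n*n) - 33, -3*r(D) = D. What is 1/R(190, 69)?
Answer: -3/48142 ≈ -6.2316e-5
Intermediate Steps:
r(D) = -D/3
R(z, n) = -35 + n**2 + z*(-2*n/3 - z/3) (R(z, n) = -2 + (((-(z + n*2)/3)*z + n*n) - 33) = -2 + (((-(z + 2*n)/3)*z + n**2) - 33) = -2 + (((-2*n/3 - z/3)*z + n**2) - 33) = -2 + ((z*(-2*n/3 - z/3) + n**2) - 33) = -2 + ((n**2 + z*(-2*n/3 - z/3)) - 33) = -2 + (-33 + n**2 + z*(-2*n/3 - z/3)) = -35 + n**2 + z*(-2*n/3 - z/3))
1/R(190, 69) = 1/(-35 + 69**2 - 1/3*190*(190 + 2*69)) = 1/(-35 + 4761 - 1/3*190*(190 + 138)) = 1/(-35 + 4761 - 1/3*190*328) = 1/(-35 + 4761 - 62320/3) = 1/(-48142/3) = -3/48142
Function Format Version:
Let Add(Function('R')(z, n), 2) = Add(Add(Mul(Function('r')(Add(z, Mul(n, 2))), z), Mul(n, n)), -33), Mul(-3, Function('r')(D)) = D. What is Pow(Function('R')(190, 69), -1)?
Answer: Rational(-3, 48142) ≈ -6.2316e-5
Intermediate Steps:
Function('r')(D) = Mul(Rational(-1, 3), D)
Function('R')(z, n) = Add(-35, Pow(n, 2), Mul(z, Add(Mul(Rational(-2, 3), n), Mul(Rational(-1, 3), z)))) (Function('R')(z, n) = Add(-2, Add(Add(Mul(Mul(Rational(-1, 3), Add(z, Mul(n, 2))), z), Mul(n, n)), -33)) = Add(-2, Add(Add(Mul(Mul(Rational(-1, 3), Add(z, Mul(2, n))), z), Pow(n, 2)), -33)) = Add(-2, Add(Add(Mul(Add(Mul(Rational(-2, 3), n), Mul(Rational(-1, 3), z)), z), Pow(n, 2)), -33)) = Add(-2, Add(Add(Mul(z, Add(Mul(Rational(-2, 3), n), Mul(Rational(-1, 3), z))), Pow(n, 2)), -33)) = Add(-2, Add(Add(Pow(n, 2), Mul(z, Add(Mul(Rational(-2, 3), n), Mul(Rational(-1, 3), z)))), -33)) = Add(-2, Add(-33, Pow(n, 2), Mul(z, Add(Mul(Rational(-2, 3), n), Mul(Rational(-1, 3), z))))) = Add(-35, Pow(n, 2), Mul(z, Add(Mul(Rational(-2, 3), n), Mul(Rational(-1, 3), z)))))
Pow(Function('R')(190, 69), -1) = Pow(Add(-35, Pow(69, 2), Mul(Rational(-1, 3), 190, Add(190, Mul(2, 69)))), -1) = Pow(Add(-35, 4761, Mul(Rational(-1, 3), 190, Add(190, 138))), -1) = Pow(Add(-35, 4761, Mul(Rational(-1, 3), 190, 328)), -1) = Pow(Add(-35, 4761, Rational(-62320, 3)), -1) = Pow(Rational(-48142, 3), -1) = Rational(-3, 48142)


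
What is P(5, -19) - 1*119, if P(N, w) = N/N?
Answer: -118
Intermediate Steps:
P(N, w) = 1
P(5, -19) - 1*119 = 1 - 1*119 = 1 - 119 = -118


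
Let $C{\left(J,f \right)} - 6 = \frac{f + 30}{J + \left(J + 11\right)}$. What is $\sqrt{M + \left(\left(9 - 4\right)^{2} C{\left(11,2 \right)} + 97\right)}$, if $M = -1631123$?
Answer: $\frac{2 i \sqrt{443999391}}{33} \approx 1277.0 i$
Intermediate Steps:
$C{\left(J,f \right)} = 6 + \frac{30 + f}{11 + 2 J}$ ($C{\left(J,f \right)} = 6 + \frac{f + 30}{J + \left(J + 11\right)} = 6 + \frac{30 + f}{J + \left(11 + J\right)} = 6 + \frac{30 + f}{11 + 2 J}$)
$\sqrt{M + \left(\left(9 - 4\right)^{2} C{\left(11,2 \right)} + 97\right)} = \sqrt{-1631123 + \left(\left(9 - 4\right)^{2} \frac{96 + 2 + 12 \cdot 11}{11 + 2 \cdot 11} + 97\right)} = \sqrt{-1631123 + \left(5^{2} \frac{96 + 2 + 132}{11 + 22} + 97\right)} = \sqrt{-1631123 + \left(25 \cdot \frac{1}{33} \cdot 230 + 97\right)} = \sqrt{-1631123 + \left(25 \cdot \frac{230}{33} + 97\right)} = \sqrt{-1631123 + \left(\frac{5750}{33} + 97\right)} = \sqrt{-1631123 + \frac{8951}{33}} = \sqrt{- \frac{53818108}{33}} = \frac{2 i \sqrt{443999391}}{33}$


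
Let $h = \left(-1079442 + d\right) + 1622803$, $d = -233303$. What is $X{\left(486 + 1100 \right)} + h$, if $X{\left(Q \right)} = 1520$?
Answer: $311578$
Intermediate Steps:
$h = 310058$ ($h = \left(-1079442 - 233303\right) + 1622803 = -1312745 + 1622803 = 310058$)
$X{\left(486 + 1100 \right)} + h = 1520 + 310058 = 311578$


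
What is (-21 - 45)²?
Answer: 4356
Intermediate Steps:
(-21 - 45)² = (-66)² = 4356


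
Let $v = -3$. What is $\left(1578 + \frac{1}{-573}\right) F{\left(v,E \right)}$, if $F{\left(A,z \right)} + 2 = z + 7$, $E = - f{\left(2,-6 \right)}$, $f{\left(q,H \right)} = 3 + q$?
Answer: $0$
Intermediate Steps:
$E = -5$ ($E = - (3 + 2) = \left(-1\right) 5 = -5$)
$F{\left(A,z \right)} = 5 + z$ ($F{\left(A,z \right)} = -2 + \left(z + 7\right) = -2 + \left(7 + z\right) = 5 + z$)
$\left(1578 + \frac{1}{-573}\right) F{\left(v,E \right)} = \left(1578 + \frac{1}{-573}\right) \left(5 - 5\right) = \left(1578 - \frac{1}{573}\right) 0 = \frac{904193}{573} \cdot 0 = 0$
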